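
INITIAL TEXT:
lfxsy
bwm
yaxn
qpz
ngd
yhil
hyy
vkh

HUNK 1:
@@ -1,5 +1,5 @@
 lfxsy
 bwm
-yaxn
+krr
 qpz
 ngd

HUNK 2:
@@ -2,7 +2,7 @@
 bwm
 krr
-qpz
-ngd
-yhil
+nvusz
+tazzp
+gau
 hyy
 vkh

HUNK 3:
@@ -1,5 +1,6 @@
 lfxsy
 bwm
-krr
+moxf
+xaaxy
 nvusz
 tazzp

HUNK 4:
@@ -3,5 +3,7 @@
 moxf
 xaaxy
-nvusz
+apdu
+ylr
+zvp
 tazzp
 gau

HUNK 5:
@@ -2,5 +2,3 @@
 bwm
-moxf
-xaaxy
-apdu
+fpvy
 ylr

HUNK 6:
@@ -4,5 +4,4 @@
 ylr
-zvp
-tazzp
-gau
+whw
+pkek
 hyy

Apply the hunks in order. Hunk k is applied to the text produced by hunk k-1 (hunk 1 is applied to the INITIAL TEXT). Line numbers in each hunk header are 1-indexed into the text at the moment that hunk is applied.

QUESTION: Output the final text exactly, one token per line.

Hunk 1: at line 1 remove [yaxn] add [krr] -> 8 lines: lfxsy bwm krr qpz ngd yhil hyy vkh
Hunk 2: at line 2 remove [qpz,ngd,yhil] add [nvusz,tazzp,gau] -> 8 lines: lfxsy bwm krr nvusz tazzp gau hyy vkh
Hunk 3: at line 1 remove [krr] add [moxf,xaaxy] -> 9 lines: lfxsy bwm moxf xaaxy nvusz tazzp gau hyy vkh
Hunk 4: at line 3 remove [nvusz] add [apdu,ylr,zvp] -> 11 lines: lfxsy bwm moxf xaaxy apdu ylr zvp tazzp gau hyy vkh
Hunk 5: at line 2 remove [moxf,xaaxy,apdu] add [fpvy] -> 9 lines: lfxsy bwm fpvy ylr zvp tazzp gau hyy vkh
Hunk 6: at line 4 remove [zvp,tazzp,gau] add [whw,pkek] -> 8 lines: lfxsy bwm fpvy ylr whw pkek hyy vkh

Answer: lfxsy
bwm
fpvy
ylr
whw
pkek
hyy
vkh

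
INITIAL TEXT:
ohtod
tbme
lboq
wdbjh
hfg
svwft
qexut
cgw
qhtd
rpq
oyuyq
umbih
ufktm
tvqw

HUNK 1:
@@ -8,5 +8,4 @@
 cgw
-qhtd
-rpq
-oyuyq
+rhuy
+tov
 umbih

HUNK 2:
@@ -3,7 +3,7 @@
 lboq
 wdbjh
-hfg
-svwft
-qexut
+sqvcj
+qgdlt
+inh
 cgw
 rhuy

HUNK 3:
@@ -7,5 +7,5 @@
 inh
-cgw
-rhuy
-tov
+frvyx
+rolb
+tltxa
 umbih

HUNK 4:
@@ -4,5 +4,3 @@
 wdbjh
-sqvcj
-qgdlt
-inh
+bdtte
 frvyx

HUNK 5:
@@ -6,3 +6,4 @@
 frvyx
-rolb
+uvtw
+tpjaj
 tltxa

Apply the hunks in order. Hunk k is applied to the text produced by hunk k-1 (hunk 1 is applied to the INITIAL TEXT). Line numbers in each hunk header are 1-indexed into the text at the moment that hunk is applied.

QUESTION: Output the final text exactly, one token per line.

Hunk 1: at line 8 remove [qhtd,rpq,oyuyq] add [rhuy,tov] -> 13 lines: ohtod tbme lboq wdbjh hfg svwft qexut cgw rhuy tov umbih ufktm tvqw
Hunk 2: at line 3 remove [hfg,svwft,qexut] add [sqvcj,qgdlt,inh] -> 13 lines: ohtod tbme lboq wdbjh sqvcj qgdlt inh cgw rhuy tov umbih ufktm tvqw
Hunk 3: at line 7 remove [cgw,rhuy,tov] add [frvyx,rolb,tltxa] -> 13 lines: ohtod tbme lboq wdbjh sqvcj qgdlt inh frvyx rolb tltxa umbih ufktm tvqw
Hunk 4: at line 4 remove [sqvcj,qgdlt,inh] add [bdtte] -> 11 lines: ohtod tbme lboq wdbjh bdtte frvyx rolb tltxa umbih ufktm tvqw
Hunk 5: at line 6 remove [rolb] add [uvtw,tpjaj] -> 12 lines: ohtod tbme lboq wdbjh bdtte frvyx uvtw tpjaj tltxa umbih ufktm tvqw

Answer: ohtod
tbme
lboq
wdbjh
bdtte
frvyx
uvtw
tpjaj
tltxa
umbih
ufktm
tvqw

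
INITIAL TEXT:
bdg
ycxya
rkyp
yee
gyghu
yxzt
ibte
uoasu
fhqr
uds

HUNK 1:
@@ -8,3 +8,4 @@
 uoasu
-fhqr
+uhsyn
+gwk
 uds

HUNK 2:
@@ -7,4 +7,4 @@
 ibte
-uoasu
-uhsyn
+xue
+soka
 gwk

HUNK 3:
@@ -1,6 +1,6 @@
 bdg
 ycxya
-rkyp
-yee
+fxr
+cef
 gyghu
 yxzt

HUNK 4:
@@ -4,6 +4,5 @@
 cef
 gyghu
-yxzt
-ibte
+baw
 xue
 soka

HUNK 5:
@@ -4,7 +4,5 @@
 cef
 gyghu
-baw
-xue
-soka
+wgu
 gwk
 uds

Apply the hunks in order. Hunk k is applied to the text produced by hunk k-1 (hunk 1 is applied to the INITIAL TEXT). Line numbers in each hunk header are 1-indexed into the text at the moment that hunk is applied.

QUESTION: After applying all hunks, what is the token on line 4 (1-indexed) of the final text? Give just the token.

Hunk 1: at line 8 remove [fhqr] add [uhsyn,gwk] -> 11 lines: bdg ycxya rkyp yee gyghu yxzt ibte uoasu uhsyn gwk uds
Hunk 2: at line 7 remove [uoasu,uhsyn] add [xue,soka] -> 11 lines: bdg ycxya rkyp yee gyghu yxzt ibte xue soka gwk uds
Hunk 3: at line 1 remove [rkyp,yee] add [fxr,cef] -> 11 lines: bdg ycxya fxr cef gyghu yxzt ibte xue soka gwk uds
Hunk 4: at line 4 remove [yxzt,ibte] add [baw] -> 10 lines: bdg ycxya fxr cef gyghu baw xue soka gwk uds
Hunk 5: at line 4 remove [baw,xue,soka] add [wgu] -> 8 lines: bdg ycxya fxr cef gyghu wgu gwk uds
Final line 4: cef

Answer: cef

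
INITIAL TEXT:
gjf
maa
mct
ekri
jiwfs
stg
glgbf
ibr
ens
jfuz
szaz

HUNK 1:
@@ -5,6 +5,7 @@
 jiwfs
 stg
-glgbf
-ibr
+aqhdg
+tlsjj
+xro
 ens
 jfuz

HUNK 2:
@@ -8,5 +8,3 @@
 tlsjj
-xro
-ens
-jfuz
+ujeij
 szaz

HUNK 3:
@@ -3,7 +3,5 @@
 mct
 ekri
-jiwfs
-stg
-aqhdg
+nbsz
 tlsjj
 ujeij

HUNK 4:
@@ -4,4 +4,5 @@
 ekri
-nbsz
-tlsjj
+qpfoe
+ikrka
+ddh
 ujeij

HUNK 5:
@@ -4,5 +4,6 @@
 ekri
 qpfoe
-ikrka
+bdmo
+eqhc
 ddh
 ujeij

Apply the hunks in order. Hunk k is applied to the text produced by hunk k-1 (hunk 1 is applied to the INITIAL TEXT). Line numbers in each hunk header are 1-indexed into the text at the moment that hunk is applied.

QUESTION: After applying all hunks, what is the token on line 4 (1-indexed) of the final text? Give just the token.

Hunk 1: at line 5 remove [glgbf,ibr] add [aqhdg,tlsjj,xro] -> 12 lines: gjf maa mct ekri jiwfs stg aqhdg tlsjj xro ens jfuz szaz
Hunk 2: at line 8 remove [xro,ens,jfuz] add [ujeij] -> 10 lines: gjf maa mct ekri jiwfs stg aqhdg tlsjj ujeij szaz
Hunk 3: at line 3 remove [jiwfs,stg,aqhdg] add [nbsz] -> 8 lines: gjf maa mct ekri nbsz tlsjj ujeij szaz
Hunk 4: at line 4 remove [nbsz,tlsjj] add [qpfoe,ikrka,ddh] -> 9 lines: gjf maa mct ekri qpfoe ikrka ddh ujeij szaz
Hunk 5: at line 4 remove [ikrka] add [bdmo,eqhc] -> 10 lines: gjf maa mct ekri qpfoe bdmo eqhc ddh ujeij szaz
Final line 4: ekri

Answer: ekri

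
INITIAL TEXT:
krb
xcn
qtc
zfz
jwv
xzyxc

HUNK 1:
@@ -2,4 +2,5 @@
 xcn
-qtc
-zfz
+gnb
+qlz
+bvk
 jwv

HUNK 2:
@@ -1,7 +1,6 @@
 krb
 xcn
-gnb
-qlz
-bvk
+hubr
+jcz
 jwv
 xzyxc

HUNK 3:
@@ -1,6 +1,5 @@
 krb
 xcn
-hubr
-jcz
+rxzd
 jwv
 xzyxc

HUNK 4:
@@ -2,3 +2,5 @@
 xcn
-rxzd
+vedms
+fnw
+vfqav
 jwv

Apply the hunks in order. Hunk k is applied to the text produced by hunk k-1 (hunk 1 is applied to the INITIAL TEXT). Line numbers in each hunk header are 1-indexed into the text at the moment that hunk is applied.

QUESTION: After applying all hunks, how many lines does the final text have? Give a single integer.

Answer: 7

Derivation:
Hunk 1: at line 2 remove [qtc,zfz] add [gnb,qlz,bvk] -> 7 lines: krb xcn gnb qlz bvk jwv xzyxc
Hunk 2: at line 1 remove [gnb,qlz,bvk] add [hubr,jcz] -> 6 lines: krb xcn hubr jcz jwv xzyxc
Hunk 3: at line 1 remove [hubr,jcz] add [rxzd] -> 5 lines: krb xcn rxzd jwv xzyxc
Hunk 4: at line 2 remove [rxzd] add [vedms,fnw,vfqav] -> 7 lines: krb xcn vedms fnw vfqav jwv xzyxc
Final line count: 7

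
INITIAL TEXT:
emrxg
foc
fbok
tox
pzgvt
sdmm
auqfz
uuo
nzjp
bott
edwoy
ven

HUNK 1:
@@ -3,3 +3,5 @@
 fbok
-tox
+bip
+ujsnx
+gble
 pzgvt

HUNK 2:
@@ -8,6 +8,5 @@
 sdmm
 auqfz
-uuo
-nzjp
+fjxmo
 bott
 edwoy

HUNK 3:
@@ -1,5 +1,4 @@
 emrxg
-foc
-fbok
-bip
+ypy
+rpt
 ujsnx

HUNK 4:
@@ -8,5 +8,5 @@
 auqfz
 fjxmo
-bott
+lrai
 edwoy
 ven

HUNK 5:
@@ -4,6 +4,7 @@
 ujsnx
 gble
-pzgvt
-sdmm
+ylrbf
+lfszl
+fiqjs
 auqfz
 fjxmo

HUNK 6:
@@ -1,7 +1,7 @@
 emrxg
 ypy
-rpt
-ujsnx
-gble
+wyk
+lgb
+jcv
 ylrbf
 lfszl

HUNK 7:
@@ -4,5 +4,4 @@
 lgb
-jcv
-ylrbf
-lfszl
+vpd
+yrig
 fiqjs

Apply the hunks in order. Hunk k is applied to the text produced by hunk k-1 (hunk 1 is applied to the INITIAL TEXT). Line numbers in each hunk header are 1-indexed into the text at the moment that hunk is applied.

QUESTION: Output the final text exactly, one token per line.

Hunk 1: at line 3 remove [tox] add [bip,ujsnx,gble] -> 14 lines: emrxg foc fbok bip ujsnx gble pzgvt sdmm auqfz uuo nzjp bott edwoy ven
Hunk 2: at line 8 remove [uuo,nzjp] add [fjxmo] -> 13 lines: emrxg foc fbok bip ujsnx gble pzgvt sdmm auqfz fjxmo bott edwoy ven
Hunk 3: at line 1 remove [foc,fbok,bip] add [ypy,rpt] -> 12 lines: emrxg ypy rpt ujsnx gble pzgvt sdmm auqfz fjxmo bott edwoy ven
Hunk 4: at line 8 remove [bott] add [lrai] -> 12 lines: emrxg ypy rpt ujsnx gble pzgvt sdmm auqfz fjxmo lrai edwoy ven
Hunk 5: at line 4 remove [pzgvt,sdmm] add [ylrbf,lfszl,fiqjs] -> 13 lines: emrxg ypy rpt ujsnx gble ylrbf lfszl fiqjs auqfz fjxmo lrai edwoy ven
Hunk 6: at line 1 remove [rpt,ujsnx,gble] add [wyk,lgb,jcv] -> 13 lines: emrxg ypy wyk lgb jcv ylrbf lfszl fiqjs auqfz fjxmo lrai edwoy ven
Hunk 7: at line 4 remove [jcv,ylrbf,lfszl] add [vpd,yrig] -> 12 lines: emrxg ypy wyk lgb vpd yrig fiqjs auqfz fjxmo lrai edwoy ven

Answer: emrxg
ypy
wyk
lgb
vpd
yrig
fiqjs
auqfz
fjxmo
lrai
edwoy
ven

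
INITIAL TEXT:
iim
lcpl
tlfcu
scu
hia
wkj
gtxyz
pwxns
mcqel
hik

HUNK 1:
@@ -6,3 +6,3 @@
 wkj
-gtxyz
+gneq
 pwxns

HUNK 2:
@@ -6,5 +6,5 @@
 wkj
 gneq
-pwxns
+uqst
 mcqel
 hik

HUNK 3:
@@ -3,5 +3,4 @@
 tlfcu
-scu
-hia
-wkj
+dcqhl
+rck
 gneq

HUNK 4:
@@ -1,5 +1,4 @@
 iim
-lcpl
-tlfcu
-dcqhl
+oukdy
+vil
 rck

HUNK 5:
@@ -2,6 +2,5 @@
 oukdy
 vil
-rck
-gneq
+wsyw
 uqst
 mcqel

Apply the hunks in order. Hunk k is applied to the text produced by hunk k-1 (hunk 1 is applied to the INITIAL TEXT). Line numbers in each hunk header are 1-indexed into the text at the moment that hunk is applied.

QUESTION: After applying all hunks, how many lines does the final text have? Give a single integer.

Answer: 7

Derivation:
Hunk 1: at line 6 remove [gtxyz] add [gneq] -> 10 lines: iim lcpl tlfcu scu hia wkj gneq pwxns mcqel hik
Hunk 2: at line 6 remove [pwxns] add [uqst] -> 10 lines: iim lcpl tlfcu scu hia wkj gneq uqst mcqel hik
Hunk 3: at line 3 remove [scu,hia,wkj] add [dcqhl,rck] -> 9 lines: iim lcpl tlfcu dcqhl rck gneq uqst mcqel hik
Hunk 4: at line 1 remove [lcpl,tlfcu,dcqhl] add [oukdy,vil] -> 8 lines: iim oukdy vil rck gneq uqst mcqel hik
Hunk 5: at line 2 remove [rck,gneq] add [wsyw] -> 7 lines: iim oukdy vil wsyw uqst mcqel hik
Final line count: 7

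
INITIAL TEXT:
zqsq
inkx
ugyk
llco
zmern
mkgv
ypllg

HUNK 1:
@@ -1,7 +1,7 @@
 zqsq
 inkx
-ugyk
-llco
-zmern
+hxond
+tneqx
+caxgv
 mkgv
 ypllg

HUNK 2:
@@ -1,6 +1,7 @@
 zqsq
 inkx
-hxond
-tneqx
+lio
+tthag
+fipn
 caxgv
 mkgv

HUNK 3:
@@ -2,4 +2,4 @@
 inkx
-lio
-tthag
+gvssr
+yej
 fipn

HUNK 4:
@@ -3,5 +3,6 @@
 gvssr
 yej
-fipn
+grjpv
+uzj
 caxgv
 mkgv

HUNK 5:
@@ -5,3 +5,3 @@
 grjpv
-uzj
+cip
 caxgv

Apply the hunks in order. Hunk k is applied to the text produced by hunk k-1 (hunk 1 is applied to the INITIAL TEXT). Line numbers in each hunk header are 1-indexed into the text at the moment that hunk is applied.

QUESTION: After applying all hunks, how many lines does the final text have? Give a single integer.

Answer: 9

Derivation:
Hunk 1: at line 1 remove [ugyk,llco,zmern] add [hxond,tneqx,caxgv] -> 7 lines: zqsq inkx hxond tneqx caxgv mkgv ypllg
Hunk 2: at line 1 remove [hxond,tneqx] add [lio,tthag,fipn] -> 8 lines: zqsq inkx lio tthag fipn caxgv mkgv ypllg
Hunk 3: at line 2 remove [lio,tthag] add [gvssr,yej] -> 8 lines: zqsq inkx gvssr yej fipn caxgv mkgv ypllg
Hunk 4: at line 3 remove [fipn] add [grjpv,uzj] -> 9 lines: zqsq inkx gvssr yej grjpv uzj caxgv mkgv ypllg
Hunk 5: at line 5 remove [uzj] add [cip] -> 9 lines: zqsq inkx gvssr yej grjpv cip caxgv mkgv ypllg
Final line count: 9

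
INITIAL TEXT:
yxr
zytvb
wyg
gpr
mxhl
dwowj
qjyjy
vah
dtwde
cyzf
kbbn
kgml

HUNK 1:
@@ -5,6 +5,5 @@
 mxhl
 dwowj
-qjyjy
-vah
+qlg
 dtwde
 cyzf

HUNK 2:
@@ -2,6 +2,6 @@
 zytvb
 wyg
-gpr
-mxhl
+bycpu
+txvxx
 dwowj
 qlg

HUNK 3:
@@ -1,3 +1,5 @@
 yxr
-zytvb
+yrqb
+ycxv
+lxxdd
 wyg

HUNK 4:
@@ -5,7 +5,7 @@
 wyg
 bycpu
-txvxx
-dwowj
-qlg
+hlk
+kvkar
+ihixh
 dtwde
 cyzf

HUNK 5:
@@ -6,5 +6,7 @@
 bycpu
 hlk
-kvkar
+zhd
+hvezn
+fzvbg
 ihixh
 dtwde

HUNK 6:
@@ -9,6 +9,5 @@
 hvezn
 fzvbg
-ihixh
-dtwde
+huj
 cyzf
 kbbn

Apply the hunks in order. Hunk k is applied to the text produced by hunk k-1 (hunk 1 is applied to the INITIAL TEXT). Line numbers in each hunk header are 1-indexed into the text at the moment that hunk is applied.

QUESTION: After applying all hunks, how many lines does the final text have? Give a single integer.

Answer: 14

Derivation:
Hunk 1: at line 5 remove [qjyjy,vah] add [qlg] -> 11 lines: yxr zytvb wyg gpr mxhl dwowj qlg dtwde cyzf kbbn kgml
Hunk 2: at line 2 remove [gpr,mxhl] add [bycpu,txvxx] -> 11 lines: yxr zytvb wyg bycpu txvxx dwowj qlg dtwde cyzf kbbn kgml
Hunk 3: at line 1 remove [zytvb] add [yrqb,ycxv,lxxdd] -> 13 lines: yxr yrqb ycxv lxxdd wyg bycpu txvxx dwowj qlg dtwde cyzf kbbn kgml
Hunk 4: at line 5 remove [txvxx,dwowj,qlg] add [hlk,kvkar,ihixh] -> 13 lines: yxr yrqb ycxv lxxdd wyg bycpu hlk kvkar ihixh dtwde cyzf kbbn kgml
Hunk 5: at line 6 remove [kvkar] add [zhd,hvezn,fzvbg] -> 15 lines: yxr yrqb ycxv lxxdd wyg bycpu hlk zhd hvezn fzvbg ihixh dtwde cyzf kbbn kgml
Hunk 6: at line 9 remove [ihixh,dtwde] add [huj] -> 14 lines: yxr yrqb ycxv lxxdd wyg bycpu hlk zhd hvezn fzvbg huj cyzf kbbn kgml
Final line count: 14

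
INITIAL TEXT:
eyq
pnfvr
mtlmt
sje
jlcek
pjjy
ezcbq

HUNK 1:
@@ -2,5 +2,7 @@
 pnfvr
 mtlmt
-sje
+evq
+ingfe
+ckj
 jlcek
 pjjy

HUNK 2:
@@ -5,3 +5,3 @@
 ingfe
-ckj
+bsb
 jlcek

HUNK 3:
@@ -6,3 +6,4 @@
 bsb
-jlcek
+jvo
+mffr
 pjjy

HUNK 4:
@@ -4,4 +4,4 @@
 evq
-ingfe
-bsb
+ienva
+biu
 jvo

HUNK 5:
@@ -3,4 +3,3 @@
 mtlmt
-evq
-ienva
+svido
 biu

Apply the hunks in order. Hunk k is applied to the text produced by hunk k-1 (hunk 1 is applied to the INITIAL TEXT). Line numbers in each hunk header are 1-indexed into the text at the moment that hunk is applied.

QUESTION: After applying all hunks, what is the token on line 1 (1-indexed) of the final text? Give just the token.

Hunk 1: at line 2 remove [sje] add [evq,ingfe,ckj] -> 9 lines: eyq pnfvr mtlmt evq ingfe ckj jlcek pjjy ezcbq
Hunk 2: at line 5 remove [ckj] add [bsb] -> 9 lines: eyq pnfvr mtlmt evq ingfe bsb jlcek pjjy ezcbq
Hunk 3: at line 6 remove [jlcek] add [jvo,mffr] -> 10 lines: eyq pnfvr mtlmt evq ingfe bsb jvo mffr pjjy ezcbq
Hunk 4: at line 4 remove [ingfe,bsb] add [ienva,biu] -> 10 lines: eyq pnfvr mtlmt evq ienva biu jvo mffr pjjy ezcbq
Hunk 5: at line 3 remove [evq,ienva] add [svido] -> 9 lines: eyq pnfvr mtlmt svido biu jvo mffr pjjy ezcbq
Final line 1: eyq

Answer: eyq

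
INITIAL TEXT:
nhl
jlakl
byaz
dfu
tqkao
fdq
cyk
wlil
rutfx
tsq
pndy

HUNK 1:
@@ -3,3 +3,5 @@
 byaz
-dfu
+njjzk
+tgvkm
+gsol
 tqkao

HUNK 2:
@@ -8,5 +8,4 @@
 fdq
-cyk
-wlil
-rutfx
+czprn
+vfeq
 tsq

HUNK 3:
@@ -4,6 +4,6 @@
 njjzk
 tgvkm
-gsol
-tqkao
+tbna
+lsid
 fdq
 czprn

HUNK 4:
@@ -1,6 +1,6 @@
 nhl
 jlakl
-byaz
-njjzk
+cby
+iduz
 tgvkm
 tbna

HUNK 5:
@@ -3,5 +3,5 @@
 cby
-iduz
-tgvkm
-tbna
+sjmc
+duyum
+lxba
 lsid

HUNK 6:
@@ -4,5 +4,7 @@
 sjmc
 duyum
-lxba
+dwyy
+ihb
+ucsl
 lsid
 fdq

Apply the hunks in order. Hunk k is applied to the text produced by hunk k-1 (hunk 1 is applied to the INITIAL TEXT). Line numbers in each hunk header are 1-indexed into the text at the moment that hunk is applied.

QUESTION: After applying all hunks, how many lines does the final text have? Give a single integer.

Answer: 14

Derivation:
Hunk 1: at line 3 remove [dfu] add [njjzk,tgvkm,gsol] -> 13 lines: nhl jlakl byaz njjzk tgvkm gsol tqkao fdq cyk wlil rutfx tsq pndy
Hunk 2: at line 8 remove [cyk,wlil,rutfx] add [czprn,vfeq] -> 12 lines: nhl jlakl byaz njjzk tgvkm gsol tqkao fdq czprn vfeq tsq pndy
Hunk 3: at line 4 remove [gsol,tqkao] add [tbna,lsid] -> 12 lines: nhl jlakl byaz njjzk tgvkm tbna lsid fdq czprn vfeq tsq pndy
Hunk 4: at line 1 remove [byaz,njjzk] add [cby,iduz] -> 12 lines: nhl jlakl cby iduz tgvkm tbna lsid fdq czprn vfeq tsq pndy
Hunk 5: at line 3 remove [iduz,tgvkm,tbna] add [sjmc,duyum,lxba] -> 12 lines: nhl jlakl cby sjmc duyum lxba lsid fdq czprn vfeq tsq pndy
Hunk 6: at line 4 remove [lxba] add [dwyy,ihb,ucsl] -> 14 lines: nhl jlakl cby sjmc duyum dwyy ihb ucsl lsid fdq czprn vfeq tsq pndy
Final line count: 14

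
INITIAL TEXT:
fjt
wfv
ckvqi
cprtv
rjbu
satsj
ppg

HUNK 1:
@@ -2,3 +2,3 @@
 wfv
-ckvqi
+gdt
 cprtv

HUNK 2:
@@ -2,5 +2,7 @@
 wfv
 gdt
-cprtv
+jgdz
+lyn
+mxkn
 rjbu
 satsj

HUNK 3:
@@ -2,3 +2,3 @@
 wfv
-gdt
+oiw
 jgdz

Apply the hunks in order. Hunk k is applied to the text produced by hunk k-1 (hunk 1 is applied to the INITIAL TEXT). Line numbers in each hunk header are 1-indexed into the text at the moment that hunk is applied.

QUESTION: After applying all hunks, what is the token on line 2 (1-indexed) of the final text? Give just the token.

Answer: wfv

Derivation:
Hunk 1: at line 2 remove [ckvqi] add [gdt] -> 7 lines: fjt wfv gdt cprtv rjbu satsj ppg
Hunk 2: at line 2 remove [cprtv] add [jgdz,lyn,mxkn] -> 9 lines: fjt wfv gdt jgdz lyn mxkn rjbu satsj ppg
Hunk 3: at line 2 remove [gdt] add [oiw] -> 9 lines: fjt wfv oiw jgdz lyn mxkn rjbu satsj ppg
Final line 2: wfv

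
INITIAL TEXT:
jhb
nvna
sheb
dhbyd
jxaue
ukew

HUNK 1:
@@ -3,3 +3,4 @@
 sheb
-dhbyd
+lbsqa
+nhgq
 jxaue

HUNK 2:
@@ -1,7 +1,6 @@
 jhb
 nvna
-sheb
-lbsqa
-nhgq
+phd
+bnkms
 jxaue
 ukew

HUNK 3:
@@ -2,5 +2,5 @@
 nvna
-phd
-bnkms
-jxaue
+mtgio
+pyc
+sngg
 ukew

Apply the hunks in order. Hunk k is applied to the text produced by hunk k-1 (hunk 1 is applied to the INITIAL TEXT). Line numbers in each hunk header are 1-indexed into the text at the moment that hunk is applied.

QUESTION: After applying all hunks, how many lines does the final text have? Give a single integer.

Answer: 6

Derivation:
Hunk 1: at line 3 remove [dhbyd] add [lbsqa,nhgq] -> 7 lines: jhb nvna sheb lbsqa nhgq jxaue ukew
Hunk 2: at line 1 remove [sheb,lbsqa,nhgq] add [phd,bnkms] -> 6 lines: jhb nvna phd bnkms jxaue ukew
Hunk 3: at line 2 remove [phd,bnkms,jxaue] add [mtgio,pyc,sngg] -> 6 lines: jhb nvna mtgio pyc sngg ukew
Final line count: 6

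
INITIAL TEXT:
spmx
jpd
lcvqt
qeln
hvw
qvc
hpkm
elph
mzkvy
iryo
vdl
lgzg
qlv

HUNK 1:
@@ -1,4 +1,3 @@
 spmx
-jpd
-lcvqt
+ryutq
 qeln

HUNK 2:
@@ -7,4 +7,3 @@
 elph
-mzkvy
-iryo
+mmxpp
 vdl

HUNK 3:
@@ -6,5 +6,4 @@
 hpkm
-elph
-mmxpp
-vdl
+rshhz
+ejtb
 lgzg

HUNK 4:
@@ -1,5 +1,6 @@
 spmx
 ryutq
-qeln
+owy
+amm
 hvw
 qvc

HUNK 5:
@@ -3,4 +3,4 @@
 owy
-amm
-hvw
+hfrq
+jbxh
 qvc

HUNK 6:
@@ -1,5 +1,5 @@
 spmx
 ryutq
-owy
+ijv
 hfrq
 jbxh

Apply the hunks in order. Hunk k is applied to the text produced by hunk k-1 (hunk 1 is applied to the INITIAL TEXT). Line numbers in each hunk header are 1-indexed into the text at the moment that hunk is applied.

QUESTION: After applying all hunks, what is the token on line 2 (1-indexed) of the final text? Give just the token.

Answer: ryutq

Derivation:
Hunk 1: at line 1 remove [jpd,lcvqt] add [ryutq] -> 12 lines: spmx ryutq qeln hvw qvc hpkm elph mzkvy iryo vdl lgzg qlv
Hunk 2: at line 7 remove [mzkvy,iryo] add [mmxpp] -> 11 lines: spmx ryutq qeln hvw qvc hpkm elph mmxpp vdl lgzg qlv
Hunk 3: at line 6 remove [elph,mmxpp,vdl] add [rshhz,ejtb] -> 10 lines: spmx ryutq qeln hvw qvc hpkm rshhz ejtb lgzg qlv
Hunk 4: at line 1 remove [qeln] add [owy,amm] -> 11 lines: spmx ryutq owy amm hvw qvc hpkm rshhz ejtb lgzg qlv
Hunk 5: at line 3 remove [amm,hvw] add [hfrq,jbxh] -> 11 lines: spmx ryutq owy hfrq jbxh qvc hpkm rshhz ejtb lgzg qlv
Hunk 6: at line 1 remove [owy] add [ijv] -> 11 lines: spmx ryutq ijv hfrq jbxh qvc hpkm rshhz ejtb lgzg qlv
Final line 2: ryutq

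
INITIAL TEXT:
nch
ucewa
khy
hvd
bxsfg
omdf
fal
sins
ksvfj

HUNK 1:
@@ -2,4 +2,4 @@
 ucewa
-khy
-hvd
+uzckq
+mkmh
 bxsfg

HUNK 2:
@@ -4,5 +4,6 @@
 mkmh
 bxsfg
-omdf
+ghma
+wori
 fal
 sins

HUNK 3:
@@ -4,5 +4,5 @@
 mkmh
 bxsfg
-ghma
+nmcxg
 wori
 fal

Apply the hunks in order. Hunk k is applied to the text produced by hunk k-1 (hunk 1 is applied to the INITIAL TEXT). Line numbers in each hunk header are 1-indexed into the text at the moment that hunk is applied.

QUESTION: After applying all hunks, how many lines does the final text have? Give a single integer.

Hunk 1: at line 2 remove [khy,hvd] add [uzckq,mkmh] -> 9 lines: nch ucewa uzckq mkmh bxsfg omdf fal sins ksvfj
Hunk 2: at line 4 remove [omdf] add [ghma,wori] -> 10 lines: nch ucewa uzckq mkmh bxsfg ghma wori fal sins ksvfj
Hunk 3: at line 4 remove [ghma] add [nmcxg] -> 10 lines: nch ucewa uzckq mkmh bxsfg nmcxg wori fal sins ksvfj
Final line count: 10

Answer: 10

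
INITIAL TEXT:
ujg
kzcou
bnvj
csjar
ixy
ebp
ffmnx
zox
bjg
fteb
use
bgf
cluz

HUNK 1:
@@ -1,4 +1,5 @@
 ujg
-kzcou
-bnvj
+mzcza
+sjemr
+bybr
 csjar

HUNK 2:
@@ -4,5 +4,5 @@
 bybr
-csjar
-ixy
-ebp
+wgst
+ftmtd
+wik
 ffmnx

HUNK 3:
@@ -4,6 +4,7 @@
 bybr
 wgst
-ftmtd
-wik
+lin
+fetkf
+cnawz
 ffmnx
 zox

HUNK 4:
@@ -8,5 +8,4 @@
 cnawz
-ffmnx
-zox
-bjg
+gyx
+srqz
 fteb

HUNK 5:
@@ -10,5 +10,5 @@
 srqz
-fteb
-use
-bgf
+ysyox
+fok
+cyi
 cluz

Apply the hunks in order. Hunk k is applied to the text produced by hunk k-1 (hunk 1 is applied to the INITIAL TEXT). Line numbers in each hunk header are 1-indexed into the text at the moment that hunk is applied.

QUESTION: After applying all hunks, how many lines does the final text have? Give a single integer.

Hunk 1: at line 1 remove [kzcou,bnvj] add [mzcza,sjemr,bybr] -> 14 lines: ujg mzcza sjemr bybr csjar ixy ebp ffmnx zox bjg fteb use bgf cluz
Hunk 2: at line 4 remove [csjar,ixy,ebp] add [wgst,ftmtd,wik] -> 14 lines: ujg mzcza sjemr bybr wgst ftmtd wik ffmnx zox bjg fteb use bgf cluz
Hunk 3: at line 4 remove [ftmtd,wik] add [lin,fetkf,cnawz] -> 15 lines: ujg mzcza sjemr bybr wgst lin fetkf cnawz ffmnx zox bjg fteb use bgf cluz
Hunk 4: at line 8 remove [ffmnx,zox,bjg] add [gyx,srqz] -> 14 lines: ujg mzcza sjemr bybr wgst lin fetkf cnawz gyx srqz fteb use bgf cluz
Hunk 5: at line 10 remove [fteb,use,bgf] add [ysyox,fok,cyi] -> 14 lines: ujg mzcza sjemr bybr wgst lin fetkf cnawz gyx srqz ysyox fok cyi cluz
Final line count: 14

Answer: 14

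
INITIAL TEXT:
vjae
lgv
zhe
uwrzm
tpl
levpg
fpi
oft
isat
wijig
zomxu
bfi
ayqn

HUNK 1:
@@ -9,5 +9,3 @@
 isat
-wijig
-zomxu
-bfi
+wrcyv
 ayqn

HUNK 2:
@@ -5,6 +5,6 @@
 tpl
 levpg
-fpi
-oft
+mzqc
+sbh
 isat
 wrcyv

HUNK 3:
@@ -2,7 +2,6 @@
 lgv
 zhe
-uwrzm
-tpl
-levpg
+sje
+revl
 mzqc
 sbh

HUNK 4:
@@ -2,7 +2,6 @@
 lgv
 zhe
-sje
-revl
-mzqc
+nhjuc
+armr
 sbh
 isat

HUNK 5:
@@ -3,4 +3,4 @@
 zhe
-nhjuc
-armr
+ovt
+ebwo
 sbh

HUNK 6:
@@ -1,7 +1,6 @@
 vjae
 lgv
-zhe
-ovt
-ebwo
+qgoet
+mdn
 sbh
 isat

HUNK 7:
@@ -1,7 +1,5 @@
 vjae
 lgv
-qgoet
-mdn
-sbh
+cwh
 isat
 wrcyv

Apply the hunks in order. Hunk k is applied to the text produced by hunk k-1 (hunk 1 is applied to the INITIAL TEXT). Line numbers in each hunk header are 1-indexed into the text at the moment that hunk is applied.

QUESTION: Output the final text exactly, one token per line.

Answer: vjae
lgv
cwh
isat
wrcyv
ayqn

Derivation:
Hunk 1: at line 9 remove [wijig,zomxu,bfi] add [wrcyv] -> 11 lines: vjae lgv zhe uwrzm tpl levpg fpi oft isat wrcyv ayqn
Hunk 2: at line 5 remove [fpi,oft] add [mzqc,sbh] -> 11 lines: vjae lgv zhe uwrzm tpl levpg mzqc sbh isat wrcyv ayqn
Hunk 3: at line 2 remove [uwrzm,tpl,levpg] add [sje,revl] -> 10 lines: vjae lgv zhe sje revl mzqc sbh isat wrcyv ayqn
Hunk 4: at line 2 remove [sje,revl,mzqc] add [nhjuc,armr] -> 9 lines: vjae lgv zhe nhjuc armr sbh isat wrcyv ayqn
Hunk 5: at line 3 remove [nhjuc,armr] add [ovt,ebwo] -> 9 lines: vjae lgv zhe ovt ebwo sbh isat wrcyv ayqn
Hunk 6: at line 1 remove [zhe,ovt,ebwo] add [qgoet,mdn] -> 8 lines: vjae lgv qgoet mdn sbh isat wrcyv ayqn
Hunk 7: at line 1 remove [qgoet,mdn,sbh] add [cwh] -> 6 lines: vjae lgv cwh isat wrcyv ayqn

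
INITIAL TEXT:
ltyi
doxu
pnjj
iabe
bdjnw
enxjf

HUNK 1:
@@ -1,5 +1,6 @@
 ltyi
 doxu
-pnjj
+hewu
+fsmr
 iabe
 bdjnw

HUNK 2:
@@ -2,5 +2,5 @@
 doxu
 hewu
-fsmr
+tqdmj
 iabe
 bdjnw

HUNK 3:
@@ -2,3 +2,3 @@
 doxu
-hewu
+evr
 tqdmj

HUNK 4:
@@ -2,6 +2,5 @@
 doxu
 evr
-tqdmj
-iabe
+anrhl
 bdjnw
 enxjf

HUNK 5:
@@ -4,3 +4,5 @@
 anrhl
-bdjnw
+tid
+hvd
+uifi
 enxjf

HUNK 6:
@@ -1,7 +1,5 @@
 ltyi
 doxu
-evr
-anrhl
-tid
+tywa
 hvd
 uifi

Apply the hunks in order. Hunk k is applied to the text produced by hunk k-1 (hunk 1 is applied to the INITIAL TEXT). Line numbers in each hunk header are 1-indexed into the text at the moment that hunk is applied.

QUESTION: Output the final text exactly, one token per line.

Hunk 1: at line 1 remove [pnjj] add [hewu,fsmr] -> 7 lines: ltyi doxu hewu fsmr iabe bdjnw enxjf
Hunk 2: at line 2 remove [fsmr] add [tqdmj] -> 7 lines: ltyi doxu hewu tqdmj iabe bdjnw enxjf
Hunk 3: at line 2 remove [hewu] add [evr] -> 7 lines: ltyi doxu evr tqdmj iabe bdjnw enxjf
Hunk 4: at line 2 remove [tqdmj,iabe] add [anrhl] -> 6 lines: ltyi doxu evr anrhl bdjnw enxjf
Hunk 5: at line 4 remove [bdjnw] add [tid,hvd,uifi] -> 8 lines: ltyi doxu evr anrhl tid hvd uifi enxjf
Hunk 6: at line 1 remove [evr,anrhl,tid] add [tywa] -> 6 lines: ltyi doxu tywa hvd uifi enxjf

Answer: ltyi
doxu
tywa
hvd
uifi
enxjf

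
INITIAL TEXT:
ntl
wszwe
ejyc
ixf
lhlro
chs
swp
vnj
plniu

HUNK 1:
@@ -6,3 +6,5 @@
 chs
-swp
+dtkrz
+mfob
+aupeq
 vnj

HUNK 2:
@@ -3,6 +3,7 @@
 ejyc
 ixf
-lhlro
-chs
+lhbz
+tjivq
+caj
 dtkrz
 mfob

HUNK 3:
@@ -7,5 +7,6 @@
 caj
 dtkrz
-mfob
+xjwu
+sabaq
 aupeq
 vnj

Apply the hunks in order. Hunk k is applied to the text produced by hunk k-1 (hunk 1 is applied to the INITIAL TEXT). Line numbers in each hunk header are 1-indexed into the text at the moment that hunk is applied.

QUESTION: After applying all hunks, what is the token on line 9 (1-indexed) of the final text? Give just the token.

Answer: xjwu

Derivation:
Hunk 1: at line 6 remove [swp] add [dtkrz,mfob,aupeq] -> 11 lines: ntl wszwe ejyc ixf lhlro chs dtkrz mfob aupeq vnj plniu
Hunk 2: at line 3 remove [lhlro,chs] add [lhbz,tjivq,caj] -> 12 lines: ntl wszwe ejyc ixf lhbz tjivq caj dtkrz mfob aupeq vnj plniu
Hunk 3: at line 7 remove [mfob] add [xjwu,sabaq] -> 13 lines: ntl wszwe ejyc ixf lhbz tjivq caj dtkrz xjwu sabaq aupeq vnj plniu
Final line 9: xjwu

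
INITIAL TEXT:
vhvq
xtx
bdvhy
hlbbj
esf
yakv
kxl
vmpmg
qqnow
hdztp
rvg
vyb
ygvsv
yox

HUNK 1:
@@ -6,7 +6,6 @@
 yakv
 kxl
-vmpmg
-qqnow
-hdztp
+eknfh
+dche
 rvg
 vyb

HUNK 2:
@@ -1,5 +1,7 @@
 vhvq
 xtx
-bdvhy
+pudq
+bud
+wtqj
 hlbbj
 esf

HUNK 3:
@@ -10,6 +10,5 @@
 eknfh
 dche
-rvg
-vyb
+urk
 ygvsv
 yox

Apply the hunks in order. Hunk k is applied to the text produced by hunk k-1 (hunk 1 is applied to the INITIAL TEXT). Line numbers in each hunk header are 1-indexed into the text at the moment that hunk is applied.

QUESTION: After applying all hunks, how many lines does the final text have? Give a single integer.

Answer: 14

Derivation:
Hunk 1: at line 6 remove [vmpmg,qqnow,hdztp] add [eknfh,dche] -> 13 lines: vhvq xtx bdvhy hlbbj esf yakv kxl eknfh dche rvg vyb ygvsv yox
Hunk 2: at line 1 remove [bdvhy] add [pudq,bud,wtqj] -> 15 lines: vhvq xtx pudq bud wtqj hlbbj esf yakv kxl eknfh dche rvg vyb ygvsv yox
Hunk 3: at line 10 remove [rvg,vyb] add [urk] -> 14 lines: vhvq xtx pudq bud wtqj hlbbj esf yakv kxl eknfh dche urk ygvsv yox
Final line count: 14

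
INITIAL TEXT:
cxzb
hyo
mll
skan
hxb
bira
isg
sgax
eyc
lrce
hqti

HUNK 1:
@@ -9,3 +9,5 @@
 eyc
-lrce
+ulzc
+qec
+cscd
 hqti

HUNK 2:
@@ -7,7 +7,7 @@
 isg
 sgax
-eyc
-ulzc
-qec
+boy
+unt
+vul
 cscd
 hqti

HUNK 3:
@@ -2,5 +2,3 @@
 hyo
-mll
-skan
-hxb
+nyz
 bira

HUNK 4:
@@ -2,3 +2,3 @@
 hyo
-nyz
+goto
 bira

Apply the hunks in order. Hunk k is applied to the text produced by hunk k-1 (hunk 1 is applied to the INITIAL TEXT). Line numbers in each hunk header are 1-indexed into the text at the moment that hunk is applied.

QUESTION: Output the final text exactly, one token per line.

Answer: cxzb
hyo
goto
bira
isg
sgax
boy
unt
vul
cscd
hqti

Derivation:
Hunk 1: at line 9 remove [lrce] add [ulzc,qec,cscd] -> 13 lines: cxzb hyo mll skan hxb bira isg sgax eyc ulzc qec cscd hqti
Hunk 2: at line 7 remove [eyc,ulzc,qec] add [boy,unt,vul] -> 13 lines: cxzb hyo mll skan hxb bira isg sgax boy unt vul cscd hqti
Hunk 3: at line 2 remove [mll,skan,hxb] add [nyz] -> 11 lines: cxzb hyo nyz bira isg sgax boy unt vul cscd hqti
Hunk 4: at line 2 remove [nyz] add [goto] -> 11 lines: cxzb hyo goto bira isg sgax boy unt vul cscd hqti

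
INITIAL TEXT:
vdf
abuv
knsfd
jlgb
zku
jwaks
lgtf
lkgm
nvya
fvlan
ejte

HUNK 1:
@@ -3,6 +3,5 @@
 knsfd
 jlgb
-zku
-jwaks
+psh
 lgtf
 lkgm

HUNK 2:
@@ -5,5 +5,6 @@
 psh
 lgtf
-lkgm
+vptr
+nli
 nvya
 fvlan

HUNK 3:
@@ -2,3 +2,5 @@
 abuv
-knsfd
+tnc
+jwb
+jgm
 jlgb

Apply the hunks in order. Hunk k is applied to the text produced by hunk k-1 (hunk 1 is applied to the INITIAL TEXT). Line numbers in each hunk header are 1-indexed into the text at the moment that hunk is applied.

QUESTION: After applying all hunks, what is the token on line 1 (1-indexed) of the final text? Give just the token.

Answer: vdf

Derivation:
Hunk 1: at line 3 remove [zku,jwaks] add [psh] -> 10 lines: vdf abuv knsfd jlgb psh lgtf lkgm nvya fvlan ejte
Hunk 2: at line 5 remove [lkgm] add [vptr,nli] -> 11 lines: vdf abuv knsfd jlgb psh lgtf vptr nli nvya fvlan ejte
Hunk 3: at line 2 remove [knsfd] add [tnc,jwb,jgm] -> 13 lines: vdf abuv tnc jwb jgm jlgb psh lgtf vptr nli nvya fvlan ejte
Final line 1: vdf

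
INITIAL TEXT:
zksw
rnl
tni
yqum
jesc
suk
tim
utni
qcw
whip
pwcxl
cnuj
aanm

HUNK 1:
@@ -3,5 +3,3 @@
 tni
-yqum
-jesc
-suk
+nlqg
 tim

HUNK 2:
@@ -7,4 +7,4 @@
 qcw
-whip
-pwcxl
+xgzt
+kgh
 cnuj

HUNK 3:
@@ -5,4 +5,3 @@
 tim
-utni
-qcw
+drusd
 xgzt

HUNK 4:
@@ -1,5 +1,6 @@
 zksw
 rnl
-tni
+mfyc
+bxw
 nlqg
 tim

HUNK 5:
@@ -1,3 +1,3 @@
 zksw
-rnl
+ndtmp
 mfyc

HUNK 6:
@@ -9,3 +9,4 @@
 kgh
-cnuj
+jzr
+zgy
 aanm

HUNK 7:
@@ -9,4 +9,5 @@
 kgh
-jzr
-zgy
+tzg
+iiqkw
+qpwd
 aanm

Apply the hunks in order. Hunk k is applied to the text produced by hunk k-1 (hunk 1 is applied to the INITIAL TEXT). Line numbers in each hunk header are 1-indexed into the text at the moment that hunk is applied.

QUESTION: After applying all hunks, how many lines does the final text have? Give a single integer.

Hunk 1: at line 3 remove [yqum,jesc,suk] add [nlqg] -> 11 lines: zksw rnl tni nlqg tim utni qcw whip pwcxl cnuj aanm
Hunk 2: at line 7 remove [whip,pwcxl] add [xgzt,kgh] -> 11 lines: zksw rnl tni nlqg tim utni qcw xgzt kgh cnuj aanm
Hunk 3: at line 5 remove [utni,qcw] add [drusd] -> 10 lines: zksw rnl tni nlqg tim drusd xgzt kgh cnuj aanm
Hunk 4: at line 1 remove [tni] add [mfyc,bxw] -> 11 lines: zksw rnl mfyc bxw nlqg tim drusd xgzt kgh cnuj aanm
Hunk 5: at line 1 remove [rnl] add [ndtmp] -> 11 lines: zksw ndtmp mfyc bxw nlqg tim drusd xgzt kgh cnuj aanm
Hunk 6: at line 9 remove [cnuj] add [jzr,zgy] -> 12 lines: zksw ndtmp mfyc bxw nlqg tim drusd xgzt kgh jzr zgy aanm
Hunk 7: at line 9 remove [jzr,zgy] add [tzg,iiqkw,qpwd] -> 13 lines: zksw ndtmp mfyc bxw nlqg tim drusd xgzt kgh tzg iiqkw qpwd aanm
Final line count: 13

Answer: 13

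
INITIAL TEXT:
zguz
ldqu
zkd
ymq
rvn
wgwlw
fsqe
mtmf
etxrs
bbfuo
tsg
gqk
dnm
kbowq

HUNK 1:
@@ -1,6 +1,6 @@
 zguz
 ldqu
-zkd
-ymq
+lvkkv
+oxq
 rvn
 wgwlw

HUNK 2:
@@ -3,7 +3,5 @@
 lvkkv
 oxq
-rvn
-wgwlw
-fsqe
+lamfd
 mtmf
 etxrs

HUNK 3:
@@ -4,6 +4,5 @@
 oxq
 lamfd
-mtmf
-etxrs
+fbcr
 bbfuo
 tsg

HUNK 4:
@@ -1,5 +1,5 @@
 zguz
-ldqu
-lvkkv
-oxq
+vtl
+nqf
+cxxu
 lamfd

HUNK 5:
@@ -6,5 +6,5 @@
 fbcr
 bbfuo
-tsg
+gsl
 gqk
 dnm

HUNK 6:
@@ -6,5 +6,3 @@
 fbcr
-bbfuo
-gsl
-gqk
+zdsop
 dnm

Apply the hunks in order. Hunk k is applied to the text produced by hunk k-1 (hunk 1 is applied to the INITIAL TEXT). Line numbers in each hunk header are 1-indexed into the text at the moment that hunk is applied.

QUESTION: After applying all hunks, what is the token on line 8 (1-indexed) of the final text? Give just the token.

Hunk 1: at line 1 remove [zkd,ymq] add [lvkkv,oxq] -> 14 lines: zguz ldqu lvkkv oxq rvn wgwlw fsqe mtmf etxrs bbfuo tsg gqk dnm kbowq
Hunk 2: at line 3 remove [rvn,wgwlw,fsqe] add [lamfd] -> 12 lines: zguz ldqu lvkkv oxq lamfd mtmf etxrs bbfuo tsg gqk dnm kbowq
Hunk 3: at line 4 remove [mtmf,etxrs] add [fbcr] -> 11 lines: zguz ldqu lvkkv oxq lamfd fbcr bbfuo tsg gqk dnm kbowq
Hunk 4: at line 1 remove [ldqu,lvkkv,oxq] add [vtl,nqf,cxxu] -> 11 lines: zguz vtl nqf cxxu lamfd fbcr bbfuo tsg gqk dnm kbowq
Hunk 5: at line 6 remove [tsg] add [gsl] -> 11 lines: zguz vtl nqf cxxu lamfd fbcr bbfuo gsl gqk dnm kbowq
Hunk 6: at line 6 remove [bbfuo,gsl,gqk] add [zdsop] -> 9 lines: zguz vtl nqf cxxu lamfd fbcr zdsop dnm kbowq
Final line 8: dnm

Answer: dnm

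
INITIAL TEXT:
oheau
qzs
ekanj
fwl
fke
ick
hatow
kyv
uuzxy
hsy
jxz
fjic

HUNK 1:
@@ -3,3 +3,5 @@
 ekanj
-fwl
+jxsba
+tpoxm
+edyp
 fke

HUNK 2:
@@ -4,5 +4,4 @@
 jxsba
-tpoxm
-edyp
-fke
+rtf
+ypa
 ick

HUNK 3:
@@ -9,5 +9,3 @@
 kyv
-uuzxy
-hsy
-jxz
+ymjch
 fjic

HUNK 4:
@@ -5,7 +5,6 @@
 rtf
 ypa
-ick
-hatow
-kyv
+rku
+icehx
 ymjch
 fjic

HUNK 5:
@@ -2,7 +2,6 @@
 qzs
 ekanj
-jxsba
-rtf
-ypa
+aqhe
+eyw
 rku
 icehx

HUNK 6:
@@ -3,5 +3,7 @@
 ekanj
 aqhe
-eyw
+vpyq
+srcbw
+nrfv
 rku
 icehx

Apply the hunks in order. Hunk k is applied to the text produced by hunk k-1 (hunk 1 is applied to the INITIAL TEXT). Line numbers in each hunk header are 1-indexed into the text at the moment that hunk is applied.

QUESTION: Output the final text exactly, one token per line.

Answer: oheau
qzs
ekanj
aqhe
vpyq
srcbw
nrfv
rku
icehx
ymjch
fjic

Derivation:
Hunk 1: at line 3 remove [fwl] add [jxsba,tpoxm,edyp] -> 14 lines: oheau qzs ekanj jxsba tpoxm edyp fke ick hatow kyv uuzxy hsy jxz fjic
Hunk 2: at line 4 remove [tpoxm,edyp,fke] add [rtf,ypa] -> 13 lines: oheau qzs ekanj jxsba rtf ypa ick hatow kyv uuzxy hsy jxz fjic
Hunk 3: at line 9 remove [uuzxy,hsy,jxz] add [ymjch] -> 11 lines: oheau qzs ekanj jxsba rtf ypa ick hatow kyv ymjch fjic
Hunk 4: at line 5 remove [ick,hatow,kyv] add [rku,icehx] -> 10 lines: oheau qzs ekanj jxsba rtf ypa rku icehx ymjch fjic
Hunk 5: at line 2 remove [jxsba,rtf,ypa] add [aqhe,eyw] -> 9 lines: oheau qzs ekanj aqhe eyw rku icehx ymjch fjic
Hunk 6: at line 3 remove [eyw] add [vpyq,srcbw,nrfv] -> 11 lines: oheau qzs ekanj aqhe vpyq srcbw nrfv rku icehx ymjch fjic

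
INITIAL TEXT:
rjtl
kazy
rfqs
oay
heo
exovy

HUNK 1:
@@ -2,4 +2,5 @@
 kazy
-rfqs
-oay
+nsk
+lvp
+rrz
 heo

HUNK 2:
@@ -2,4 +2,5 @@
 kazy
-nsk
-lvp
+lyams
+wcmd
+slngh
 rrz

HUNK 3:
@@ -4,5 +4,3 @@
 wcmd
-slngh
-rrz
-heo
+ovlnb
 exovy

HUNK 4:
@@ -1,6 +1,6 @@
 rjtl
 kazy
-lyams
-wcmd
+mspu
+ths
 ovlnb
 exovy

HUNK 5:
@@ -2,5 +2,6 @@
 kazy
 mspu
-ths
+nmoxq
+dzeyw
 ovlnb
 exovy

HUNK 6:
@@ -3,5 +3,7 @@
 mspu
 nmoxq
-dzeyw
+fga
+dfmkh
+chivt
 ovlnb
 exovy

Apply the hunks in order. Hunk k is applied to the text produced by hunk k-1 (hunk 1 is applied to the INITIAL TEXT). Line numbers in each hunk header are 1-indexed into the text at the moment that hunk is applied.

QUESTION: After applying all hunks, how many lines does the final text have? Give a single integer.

Hunk 1: at line 2 remove [rfqs,oay] add [nsk,lvp,rrz] -> 7 lines: rjtl kazy nsk lvp rrz heo exovy
Hunk 2: at line 2 remove [nsk,lvp] add [lyams,wcmd,slngh] -> 8 lines: rjtl kazy lyams wcmd slngh rrz heo exovy
Hunk 3: at line 4 remove [slngh,rrz,heo] add [ovlnb] -> 6 lines: rjtl kazy lyams wcmd ovlnb exovy
Hunk 4: at line 1 remove [lyams,wcmd] add [mspu,ths] -> 6 lines: rjtl kazy mspu ths ovlnb exovy
Hunk 5: at line 2 remove [ths] add [nmoxq,dzeyw] -> 7 lines: rjtl kazy mspu nmoxq dzeyw ovlnb exovy
Hunk 6: at line 3 remove [dzeyw] add [fga,dfmkh,chivt] -> 9 lines: rjtl kazy mspu nmoxq fga dfmkh chivt ovlnb exovy
Final line count: 9

Answer: 9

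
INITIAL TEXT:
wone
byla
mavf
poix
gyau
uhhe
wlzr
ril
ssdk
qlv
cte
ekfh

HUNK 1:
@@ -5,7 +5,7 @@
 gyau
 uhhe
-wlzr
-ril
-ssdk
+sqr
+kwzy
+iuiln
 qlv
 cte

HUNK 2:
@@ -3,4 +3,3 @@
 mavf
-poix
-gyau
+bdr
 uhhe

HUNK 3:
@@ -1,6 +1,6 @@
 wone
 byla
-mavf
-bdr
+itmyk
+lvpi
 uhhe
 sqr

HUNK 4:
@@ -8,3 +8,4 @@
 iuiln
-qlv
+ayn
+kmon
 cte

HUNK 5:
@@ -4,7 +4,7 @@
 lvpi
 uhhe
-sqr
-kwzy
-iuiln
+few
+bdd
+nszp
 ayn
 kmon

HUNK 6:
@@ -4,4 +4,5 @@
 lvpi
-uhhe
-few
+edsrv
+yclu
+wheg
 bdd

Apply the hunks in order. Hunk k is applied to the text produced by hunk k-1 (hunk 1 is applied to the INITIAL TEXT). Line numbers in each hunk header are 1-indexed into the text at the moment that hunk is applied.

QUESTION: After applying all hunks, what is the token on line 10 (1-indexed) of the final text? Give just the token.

Answer: ayn

Derivation:
Hunk 1: at line 5 remove [wlzr,ril,ssdk] add [sqr,kwzy,iuiln] -> 12 lines: wone byla mavf poix gyau uhhe sqr kwzy iuiln qlv cte ekfh
Hunk 2: at line 3 remove [poix,gyau] add [bdr] -> 11 lines: wone byla mavf bdr uhhe sqr kwzy iuiln qlv cte ekfh
Hunk 3: at line 1 remove [mavf,bdr] add [itmyk,lvpi] -> 11 lines: wone byla itmyk lvpi uhhe sqr kwzy iuiln qlv cte ekfh
Hunk 4: at line 8 remove [qlv] add [ayn,kmon] -> 12 lines: wone byla itmyk lvpi uhhe sqr kwzy iuiln ayn kmon cte ekfh
Hunk 5: at line 4 remove [sqr,kwzy,iuiln] add [few,bdd,nszp] -> 12 lines: wone byla itmyk lvpi uhhe few bdd nszp ayn kmon cte ekfh
Hunk 6: at line 4 remove [uhhe,few] add [edsrv,yclu,wheg] -> 13 lines: wone byla itmyk lvpi edsrv yclu wheg bdd nszp ayn kmon cte ekfh
Final line 10: ayn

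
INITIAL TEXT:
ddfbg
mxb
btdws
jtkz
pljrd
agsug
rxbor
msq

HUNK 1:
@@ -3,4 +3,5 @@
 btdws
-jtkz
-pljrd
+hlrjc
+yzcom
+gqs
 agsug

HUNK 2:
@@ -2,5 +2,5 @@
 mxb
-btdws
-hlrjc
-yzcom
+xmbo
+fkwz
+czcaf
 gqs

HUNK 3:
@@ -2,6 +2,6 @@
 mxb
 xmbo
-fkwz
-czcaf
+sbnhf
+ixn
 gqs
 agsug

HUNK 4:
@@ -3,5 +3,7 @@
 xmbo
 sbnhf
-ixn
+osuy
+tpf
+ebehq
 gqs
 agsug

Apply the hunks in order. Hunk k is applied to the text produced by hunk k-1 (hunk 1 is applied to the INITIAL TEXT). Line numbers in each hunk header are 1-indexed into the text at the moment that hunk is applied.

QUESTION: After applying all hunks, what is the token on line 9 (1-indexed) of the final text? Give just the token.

Answer: agsug

Derivation:
Hunk 1: at line 3 remove [jtkz,pljrd] add [hlrjc,yzcom,gqs] -> 9 lines: ddfbg mxb btdws hlrjc yzcom gqs agsug rxbor msq
Hunk 2: at line 2 remove [btdws,hlrjc,yzcom] add [xmbo,fkwz,czcaf] -> 9 lines: ddfbg mxb xmbo fkwz czcaf gqs agsug rxbor msq
Hunk 3: at line 2 remove [fkwz,czcaf] add [sbnhf,ixn] -> 9 lines: ddfbg mxb xmbo sbnhf ixn gqs agsug rxbor msq
Hunk 4: at line 3 remove [ixn] add [osuy,tpf,ebehq] -> 11 lines: ddfbg mxb xmbo sbnhf osuy tpf ebehq gqs agsug rxbor msq
Final line 9: agsug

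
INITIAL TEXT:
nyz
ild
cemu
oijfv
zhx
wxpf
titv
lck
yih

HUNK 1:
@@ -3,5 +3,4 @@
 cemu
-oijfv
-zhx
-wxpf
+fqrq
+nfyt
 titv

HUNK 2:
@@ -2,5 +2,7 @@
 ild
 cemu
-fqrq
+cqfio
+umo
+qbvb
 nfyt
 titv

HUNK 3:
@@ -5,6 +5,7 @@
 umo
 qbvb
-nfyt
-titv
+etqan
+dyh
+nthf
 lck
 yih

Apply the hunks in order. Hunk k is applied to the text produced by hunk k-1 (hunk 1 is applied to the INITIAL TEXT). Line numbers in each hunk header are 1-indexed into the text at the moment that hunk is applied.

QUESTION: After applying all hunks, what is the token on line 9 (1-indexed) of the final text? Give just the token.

Hunk 1: at line 3 remove [oijfv,zhx,wxpf] add [fqrq,nfyt] -> 8 lines: nyz ild cemu fqrq nfyt titv lck yih
Hunk 2: at line 2 remove [fqrq] add [cqfio,umo,qbvb] -> 10 lines: nyz ild cemu cqfio umo qbvb nfyt titv lck yih
Hunk 3: at line 5 remove [nfyt,titv] add [etqan,dyh,nthf] -> 11 lines: nyz ild cemu cqfio umo qbvb etqan dyh nthf lck yih
Final line 9: nthf

Answer: nthf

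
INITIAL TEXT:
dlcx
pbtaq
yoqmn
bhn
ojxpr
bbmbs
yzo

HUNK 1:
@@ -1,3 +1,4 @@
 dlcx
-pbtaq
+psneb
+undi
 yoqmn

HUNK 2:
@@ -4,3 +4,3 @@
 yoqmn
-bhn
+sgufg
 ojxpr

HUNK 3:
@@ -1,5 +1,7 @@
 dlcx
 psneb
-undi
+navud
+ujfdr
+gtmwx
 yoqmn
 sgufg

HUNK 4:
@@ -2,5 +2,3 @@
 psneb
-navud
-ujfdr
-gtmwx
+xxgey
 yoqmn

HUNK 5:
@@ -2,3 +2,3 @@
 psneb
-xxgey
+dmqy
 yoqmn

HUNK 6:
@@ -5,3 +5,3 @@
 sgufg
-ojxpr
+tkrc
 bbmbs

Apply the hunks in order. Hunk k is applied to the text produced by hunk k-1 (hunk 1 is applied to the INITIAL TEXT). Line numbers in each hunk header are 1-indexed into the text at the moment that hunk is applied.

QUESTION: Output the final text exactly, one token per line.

Answer: dlcx
psneb
dmqy
yoqmn
sgufg
tkrc
bbmbs
yzo

Derivation:
Hunk 1: at line 1 remove [pbtaq] add [psneb,undi] -> 8 lines: dlcx psneb undi yoqmn bhn ojxpr bbmbs yzo
Hunk 2: at line 4 remove [bhn] add [sgufg] -> 8 lines: dlcx psneb undi yoqmn sgufg ojxpr bbmbs yzo
Hunk 3: at line 1 remove [undi] add [navud,ujfdr,gtmwx] -> 10 lines: dlcx psneb navud ujfdr gtmwx yoqmn sgufg ojxpr bbmbs yzo
Hunk 4: at line 2 remove [navud,ujfdr,gtmwx] add [xxgey] -> 8 lines: dlcx psneb xxgey yoqmn sgufg ojxpr bbmbs yzo
Hunk 5: at line 2 remove [xxgey] add [dmqy] -> 8 lines: dlcx psneb dmqy yoqmn sgufg ojxpr bbmbs yzo
Hunk 6: at line 5 remove [ojxpr] add [tkrc] -> 8 lines: dlcx psneb dmqy yoqmn sgufg tkrc bbmbs yzo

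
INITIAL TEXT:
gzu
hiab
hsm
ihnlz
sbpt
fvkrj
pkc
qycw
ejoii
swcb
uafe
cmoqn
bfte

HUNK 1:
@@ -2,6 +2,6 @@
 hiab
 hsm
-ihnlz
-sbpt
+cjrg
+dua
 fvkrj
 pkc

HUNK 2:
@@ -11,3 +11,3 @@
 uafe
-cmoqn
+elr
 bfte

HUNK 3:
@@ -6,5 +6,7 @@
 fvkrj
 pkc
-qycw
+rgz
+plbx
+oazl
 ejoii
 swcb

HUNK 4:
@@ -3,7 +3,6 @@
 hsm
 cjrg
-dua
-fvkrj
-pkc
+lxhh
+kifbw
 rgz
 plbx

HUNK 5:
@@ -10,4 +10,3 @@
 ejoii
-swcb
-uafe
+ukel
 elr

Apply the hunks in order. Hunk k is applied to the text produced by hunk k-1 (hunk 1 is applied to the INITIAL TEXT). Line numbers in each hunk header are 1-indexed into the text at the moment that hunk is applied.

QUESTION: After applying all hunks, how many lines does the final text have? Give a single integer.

Answer: 13

Derivation:
Hunk 1: at line 2 remove [ihnlz,sbpt] add [cjrg,dua] -> 13 lines: gzu hiab hsm cjrg dua fvkrj pkc qycw ejoii swcb uafe cmoqn bfte
Hunk 2: at line 11 remove [cmoqn] add [elr] -> 13 lines: gzu hiab hsm cjrg dua fvkrj pkc qycw ejoii swcb uafe elr bfte
Hunk 3: at line 6 remove [qycw] add [rgz,plbx,oazl] -> 15 lines: gzu hiab hsm cjrg dua fvkrj pkc rgz plbx oazl ejoii swcb uafe elr bfte
Hunk 4: at line 3 remove [dua,fvkrj,pkc] add [lxhh,kifbw] -> 14 lines: gzu hiab hsm cjrg lxhh kifbw rgz plbx oazl ejoii swcb uafe elr bfte
Hunk 5: at line 10 remove [swcb,uafe] add [ukel] -> 13 lines: gzu hiab hsm cjrg lxhh kifbw rgz plbx oazl ejoii ukel elr bfte
Final line count: 13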